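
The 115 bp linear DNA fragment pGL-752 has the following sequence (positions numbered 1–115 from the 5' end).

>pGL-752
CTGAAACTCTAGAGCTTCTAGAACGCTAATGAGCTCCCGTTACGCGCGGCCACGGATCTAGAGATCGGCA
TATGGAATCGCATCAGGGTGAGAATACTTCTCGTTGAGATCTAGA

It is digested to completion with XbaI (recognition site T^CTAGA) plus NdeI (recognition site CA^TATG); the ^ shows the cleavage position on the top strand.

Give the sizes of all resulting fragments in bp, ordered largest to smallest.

XbaI sites (TCTAGA) start at positions 8, 17, 57, 110.
XbaI cuts after the first base of each site, so after positions 8, 17, 57, 110.
The NdeI site (CATATG) starts at position 69.
NdeI cuts after base 2 of each site, so after position 70.
Combined cut positions: 8, 17, 57, 70, 110.
Linear molecule, 5 cuts → 6 fragments:
  1–8 → 8 bp
  9–17 → 9 bp
  18–57 → 40 bp
  58–70 → 13 bp
  71–110 → 40 bp
  111–115 → 5 bp
Sorted largest to smallest: 40, 40, 13, 9, 8, 5 bp.

40, 40, 13, 9, 8, 5 bp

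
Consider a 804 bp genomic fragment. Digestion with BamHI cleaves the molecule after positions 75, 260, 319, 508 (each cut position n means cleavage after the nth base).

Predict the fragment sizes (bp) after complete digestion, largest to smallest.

296, 189, 185, 75, 59 bp

Linear molecule, 4 cuts → 5 fragments:
  75 − 0 = 75 bp
  260 − 75 = 185 bp
  319 − 260 = 59 bp
  508 − 319 = 189 bp
  804 − 508 = 296 bp
Sorted largest to smallest: 296, 189, 185, 75, 59 bp.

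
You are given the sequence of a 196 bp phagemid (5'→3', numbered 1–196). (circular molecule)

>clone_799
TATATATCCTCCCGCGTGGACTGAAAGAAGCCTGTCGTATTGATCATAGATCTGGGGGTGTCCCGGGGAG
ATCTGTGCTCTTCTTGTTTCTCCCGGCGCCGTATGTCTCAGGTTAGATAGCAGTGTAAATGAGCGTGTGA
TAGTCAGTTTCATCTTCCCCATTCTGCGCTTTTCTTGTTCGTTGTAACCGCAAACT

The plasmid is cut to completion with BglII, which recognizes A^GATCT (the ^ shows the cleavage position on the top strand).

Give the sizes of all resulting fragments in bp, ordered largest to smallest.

BglII sites (AGATCT) start at positions 48, 69.
BglII cuts after the first base of each site, so after positions 48, 69.
Circular molecule, 2 cuts → 2 fragments:
  49–69 → 21 bp
  70–196 then 1–48 → 127 + 48 = 175 bp
Sorted largest to smallest: 175, 21 bp.

175, 21 bp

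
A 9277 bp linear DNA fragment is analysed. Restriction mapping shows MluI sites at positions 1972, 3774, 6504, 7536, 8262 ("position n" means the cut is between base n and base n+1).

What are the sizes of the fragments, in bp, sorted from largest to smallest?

Linear molecule, 5 cuts → 6 fragments:
  1972 − 0 = 1972 bp
  3774 − 1972 = 1802 bp
  6504 − 3774 = 2730 bp
  7536 − 6504 = 1032 bp
  8262 − 7536 = 726 bp
  9277 − 8262 = 1015 bp
Sorted largest to smallest: 2730, 1972, 1802, 1032, 1015, 726 bp.

2730, 1972, 1802, 1032, 1015, 726 bp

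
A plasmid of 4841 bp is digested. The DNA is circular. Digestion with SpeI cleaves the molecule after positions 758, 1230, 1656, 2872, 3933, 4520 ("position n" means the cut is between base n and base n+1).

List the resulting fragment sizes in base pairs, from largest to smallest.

1216, 1079, 1061, 587, 472, 426 bp

Circular molecule, 6 cuts → 6 fragments:
  1230 − 758 = 472 bp
  1656 − 1230 = 426 bp
  2872 − 1656 = 1216 bp
  3933 − 2872 = 1061 bp
  4520 − 3933 = 587 bp
  wrap: 4841 − 4520 + 758 = 1079 bp
Sorted largest to smallest: 1216, 1079, 1061, 587, 472, 426 bp.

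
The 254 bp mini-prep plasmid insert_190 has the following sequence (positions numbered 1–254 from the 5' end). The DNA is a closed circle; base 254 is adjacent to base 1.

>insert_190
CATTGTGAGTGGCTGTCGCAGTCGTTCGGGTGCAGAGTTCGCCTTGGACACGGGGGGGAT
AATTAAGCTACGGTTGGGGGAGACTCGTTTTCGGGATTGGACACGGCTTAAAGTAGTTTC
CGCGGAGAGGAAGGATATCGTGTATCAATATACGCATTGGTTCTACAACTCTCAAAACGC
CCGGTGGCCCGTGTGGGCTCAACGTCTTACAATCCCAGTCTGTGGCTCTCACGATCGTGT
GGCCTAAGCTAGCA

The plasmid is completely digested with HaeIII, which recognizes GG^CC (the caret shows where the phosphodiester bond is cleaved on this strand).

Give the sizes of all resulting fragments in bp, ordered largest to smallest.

HaeIII sites (GGCC) start at positions 186, 241.
HaeIII cuts after base 2 of each site, so after positions 187, 242.
Circular molecule, 2 cuts → 2 fragments:
  188–242 → 55 bp
  243–254 then 1–187 → 12 + 187 = 199 bp
Sorted largest to smallest: 199, 55 bp.

199, 55 bp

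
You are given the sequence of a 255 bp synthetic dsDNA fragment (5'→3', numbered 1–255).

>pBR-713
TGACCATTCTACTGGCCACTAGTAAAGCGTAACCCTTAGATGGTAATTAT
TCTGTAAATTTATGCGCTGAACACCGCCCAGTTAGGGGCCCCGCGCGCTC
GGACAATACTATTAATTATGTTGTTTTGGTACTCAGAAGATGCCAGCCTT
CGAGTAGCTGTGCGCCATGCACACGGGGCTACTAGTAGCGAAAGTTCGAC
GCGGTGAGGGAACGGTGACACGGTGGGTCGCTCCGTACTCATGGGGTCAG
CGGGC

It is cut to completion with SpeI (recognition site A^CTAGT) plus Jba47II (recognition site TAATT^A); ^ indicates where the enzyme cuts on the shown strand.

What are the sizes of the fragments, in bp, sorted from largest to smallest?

SpeI sites (ACTAGT) start at positions 18, 181.
SpeI cuts after the first base of each site, so after positions 18, 181.
Jba47II sites (TAATTA) start at positions 44, 113.
Jba47II cuts after base 5 of each site (before the last base), so after positions 48, 117.
Combined cut positions: 18, 48, 117, 181.
Linear molecule, 4 cuts → 5 fragments:
  1–18 → 18 bp
  19–48 → 30 bp
  49–117 → 69 bp
  118–181 → 64 bp
  182–255 → 74 bp
Sorted largest to smallest: 74, 69, 64, 30, 18 bp.

74, 69, 64, 30, 18 bp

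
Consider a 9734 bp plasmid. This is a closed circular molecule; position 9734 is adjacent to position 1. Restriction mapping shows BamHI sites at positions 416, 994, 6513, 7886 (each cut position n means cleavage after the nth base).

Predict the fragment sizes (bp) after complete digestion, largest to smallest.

Circular molecule, 4 cuts → 4 fragments:
  994 − 416 = 578 bp
  6513 − 994 = 5519 bp
  7886 − 6513 = 1373 bp
  wrap: 9734 − 7886 + 416 = 2264 bp
Sorted largest to smallest: 5519, 2264, 1373, 578 bp.

5519, 2264, 1373, 578 bp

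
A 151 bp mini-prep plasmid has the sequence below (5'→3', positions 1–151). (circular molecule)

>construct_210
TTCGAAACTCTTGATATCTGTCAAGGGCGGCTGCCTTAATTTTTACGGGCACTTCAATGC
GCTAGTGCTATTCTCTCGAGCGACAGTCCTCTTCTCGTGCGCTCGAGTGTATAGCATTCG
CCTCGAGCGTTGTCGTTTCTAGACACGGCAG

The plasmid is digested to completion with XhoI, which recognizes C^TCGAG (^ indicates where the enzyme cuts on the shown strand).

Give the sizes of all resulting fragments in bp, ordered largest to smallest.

104, 27, 20 bp

XhoI sites (CTCGAG) start at positions 75, 102, 122.
XhoI cuts after the first base of each site, so after positions 75, 102, 122.
Circular molecule, 3 cuts → 3 fragments:
  76–102 → 27 bp
  103–122 → 20 bp
  123–151 then 1–75 → 29 + 75 = 104 bp
Sorted largest to smallest: 104, 27, 20 bp.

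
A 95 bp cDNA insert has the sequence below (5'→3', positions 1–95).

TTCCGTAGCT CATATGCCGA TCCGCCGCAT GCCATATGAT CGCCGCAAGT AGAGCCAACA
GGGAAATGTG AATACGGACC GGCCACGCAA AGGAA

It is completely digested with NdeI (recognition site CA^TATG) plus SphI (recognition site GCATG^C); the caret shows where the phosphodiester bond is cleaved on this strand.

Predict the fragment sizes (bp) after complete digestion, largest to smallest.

NdeI sites (CATATG) start at positions 11, 33.
NdeI cuts after base 2 of each site, so after positions 12, 34.
The SphI site (GCATGC) starts at position 27.
SphI cuts after base 5 of each site (before the last base), so after position 31.
Combined cut positions: 12, 31, 34.
Linear molecule, 3 cuts → 4 fragments:
  1–12 → 12 bp
  13–31 → 19 bp
  32–34 → 3 bp
  35–95 → 61 bp
Sorted largest to smallest: 61, 19, 12, 3 bp.

61, 19, 12, 3 bp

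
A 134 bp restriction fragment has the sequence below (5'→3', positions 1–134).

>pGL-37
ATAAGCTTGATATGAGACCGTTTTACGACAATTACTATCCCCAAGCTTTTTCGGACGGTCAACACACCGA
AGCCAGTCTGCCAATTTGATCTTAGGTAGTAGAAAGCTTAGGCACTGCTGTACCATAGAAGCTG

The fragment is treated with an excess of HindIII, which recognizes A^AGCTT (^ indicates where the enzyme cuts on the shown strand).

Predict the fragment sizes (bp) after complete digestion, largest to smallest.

61, 40, 30, 3 bp

HindIII sites (AAGCTT) start at positions 3, 43, 104.
HindIII cuts after the first base of each site, so after positions 3, 43, 104.
Linear molecule, 3 cuts → 4 fragments:
  1–3 → 3 bp
  4–43 → 40 bp
  44–104 → 61 bp
  105–134 → 30 bp
Sorted largest to smallest: 61, 40, 30, 3 bp.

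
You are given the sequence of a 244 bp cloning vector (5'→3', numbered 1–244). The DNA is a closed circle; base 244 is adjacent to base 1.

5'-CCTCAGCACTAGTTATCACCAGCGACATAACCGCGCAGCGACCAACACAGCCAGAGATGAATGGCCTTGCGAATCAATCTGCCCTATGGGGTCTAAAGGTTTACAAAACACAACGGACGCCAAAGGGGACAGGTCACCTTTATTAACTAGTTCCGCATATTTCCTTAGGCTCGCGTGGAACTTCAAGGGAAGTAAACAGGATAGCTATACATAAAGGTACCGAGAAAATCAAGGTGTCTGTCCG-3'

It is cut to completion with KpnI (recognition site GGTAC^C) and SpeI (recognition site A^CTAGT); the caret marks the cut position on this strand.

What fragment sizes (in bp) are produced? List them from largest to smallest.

The KpnI site (GGTACC) starts at position 216.
KpnI cuts after base 5 of each site (before the last base), so after position 220.
SpeI sites (ACTAGT) start at positions 8, 146.
SpeI cuts after the first base of each site, so after positions 8, 146.
Combined cut positions: 8, 146, 220.
Circular molecule, 3 cuts → 3 fragments:
  9–146 → 138 bp
  147–220 → 74 bp
  221–244 then 1–8 → 24 + 8 = 32 bp
Sorted largest to smallest: 138, 74, 32 bp.

138, 74, 32 bp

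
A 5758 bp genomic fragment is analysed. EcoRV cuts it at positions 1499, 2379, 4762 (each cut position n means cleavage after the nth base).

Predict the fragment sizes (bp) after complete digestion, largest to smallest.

Linear molecule, 3 cuts → 4 fragments:
  1499 − 0 = 1499 bp
  2379 − 1499 = 880 bp
  4762 − 2379 = 2383 bp
  5758 − 4762 = 996 bp
Sorted largest to smallest: 2383, 1499, 996, 880 bp.

2383, 1499, 996, 880 bp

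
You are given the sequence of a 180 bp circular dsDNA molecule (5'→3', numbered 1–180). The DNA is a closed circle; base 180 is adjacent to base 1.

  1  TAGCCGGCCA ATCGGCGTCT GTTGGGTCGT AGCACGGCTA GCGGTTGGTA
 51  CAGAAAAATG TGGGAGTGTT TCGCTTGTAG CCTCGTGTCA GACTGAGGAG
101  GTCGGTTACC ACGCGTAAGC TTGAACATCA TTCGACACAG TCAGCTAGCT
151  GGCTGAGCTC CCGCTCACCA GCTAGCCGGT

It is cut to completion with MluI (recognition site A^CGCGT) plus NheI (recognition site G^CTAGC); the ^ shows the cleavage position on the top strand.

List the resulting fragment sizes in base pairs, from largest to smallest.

The MluI site (ACGCGT) starts at position 111.
MluI cuts after the first base of each site, so after position 111.
NheI sites (GCTAGC) start at positions 37, 144, 171.
NheI cuts after the first base of each site, so after positions 37, 144, 171.
Combined cut positions: 37, 111, 144, 171.
Circular molecule, 4 cuts → 4 fragments:
  38–111 → 74 bp
  112–144 → 33 bp
  145–171 → 27 bp
  172–180 then 1–37 → 9 + 37 = 46 bp
Sorted largest to smallest: 74, 46, 33, 27 bp.

74, 46, 33, 27 bp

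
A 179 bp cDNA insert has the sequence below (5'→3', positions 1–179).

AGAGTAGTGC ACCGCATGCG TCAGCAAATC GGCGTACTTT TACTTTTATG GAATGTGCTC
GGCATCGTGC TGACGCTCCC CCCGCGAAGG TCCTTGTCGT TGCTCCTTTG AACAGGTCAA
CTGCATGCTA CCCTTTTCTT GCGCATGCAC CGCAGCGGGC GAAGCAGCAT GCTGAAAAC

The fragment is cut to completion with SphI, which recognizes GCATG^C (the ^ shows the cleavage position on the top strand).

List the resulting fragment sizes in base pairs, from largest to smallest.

SphI sites (GCATGC) start at positions 14, 123, 143, 167.
SphI cuts after base 5 of each site (before the last base), so after positions 18, 127, 147, 171.
Linear molecule, 4 cuts → 5 fragments:
  1–18 → 18 bp
  19–127 → 109 bp
  128–147 → 20 bp
  148–171 → 24 bp
  172–179 → 8 bp
Sorted largest to smallest: 109, 24, 20, 18, 8 bp.

109, 24, 20, 18, 8 bp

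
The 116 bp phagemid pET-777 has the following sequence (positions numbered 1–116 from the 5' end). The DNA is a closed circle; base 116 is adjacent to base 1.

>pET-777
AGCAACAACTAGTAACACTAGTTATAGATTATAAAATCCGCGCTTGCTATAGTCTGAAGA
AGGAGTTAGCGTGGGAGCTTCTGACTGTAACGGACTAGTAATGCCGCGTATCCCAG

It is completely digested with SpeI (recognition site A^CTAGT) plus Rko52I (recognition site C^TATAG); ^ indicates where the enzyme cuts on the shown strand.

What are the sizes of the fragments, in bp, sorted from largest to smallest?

SpeI sites (ACTAGT) start at positions 8, 17, 94.
SpeI cuts after the first base of each site, so after positions 8, 17, 94.
The Rko52I site (CTATAG) starts at position 47.
Rko52I cuts after the first base of each site, so after position 47.
Combined cut positions: 8, 17, 47, 94.
Circular molecule, 4 cuts → 4 fragments:
  9–17 → 9 bp
  18–47 → 30 bp
  48–94 → 47 bp
  95–116 then 1–8 → 22 + 8 = 30 bp
Sorted largest to smallest: 47, 30, 30, 9 bp.

47, 30, 30, 9 bp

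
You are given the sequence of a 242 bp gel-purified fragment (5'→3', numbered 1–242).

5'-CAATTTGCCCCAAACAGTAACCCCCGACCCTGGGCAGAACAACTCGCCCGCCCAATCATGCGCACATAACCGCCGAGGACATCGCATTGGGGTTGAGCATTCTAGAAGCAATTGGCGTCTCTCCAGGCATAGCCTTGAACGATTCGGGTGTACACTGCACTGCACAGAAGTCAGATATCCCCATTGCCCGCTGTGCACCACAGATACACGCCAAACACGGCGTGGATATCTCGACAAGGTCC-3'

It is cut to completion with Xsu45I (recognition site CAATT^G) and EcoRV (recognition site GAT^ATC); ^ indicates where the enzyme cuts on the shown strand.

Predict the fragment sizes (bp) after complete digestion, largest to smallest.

The Xsu45I site (CAATTG) starts at position 109.
Xsu45I cuts after base 5 of each site (before the last base), so after position 113.
EcoRV sites (GATATC) start at positions 174, 225.
EcoRV cuts after base 3 of each site, so after positions 176, 227.
Combined cut positions: 113, 176, 227.
Linear molecule, 3 cuts → 4 fragments:
  1–113 → 113 bp
  114–176 → 63 bp
  177–227 → 51 bp
  228–242 → 15 bp
Sorted largest to smallest: 113, 63, 51, 15 bp.

113, 63, 51, 15 bp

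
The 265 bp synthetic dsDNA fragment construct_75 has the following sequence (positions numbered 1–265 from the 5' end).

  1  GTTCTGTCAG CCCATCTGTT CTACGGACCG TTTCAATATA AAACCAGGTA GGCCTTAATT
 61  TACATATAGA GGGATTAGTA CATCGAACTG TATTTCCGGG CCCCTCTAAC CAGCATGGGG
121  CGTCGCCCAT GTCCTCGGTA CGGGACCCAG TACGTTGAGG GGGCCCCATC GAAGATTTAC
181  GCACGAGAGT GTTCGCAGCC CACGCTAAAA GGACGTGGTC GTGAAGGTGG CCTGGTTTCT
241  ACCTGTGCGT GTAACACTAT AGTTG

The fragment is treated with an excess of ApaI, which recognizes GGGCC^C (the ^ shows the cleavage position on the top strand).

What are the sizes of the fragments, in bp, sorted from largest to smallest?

ApaI sites (GGGCCC) start at positions 98, 161.
ApaI cuts after base 5 of each site (before the last base), so after positions 102, 165.
Linear molecule, 2 cuts → 3 fragments:
  1–102 → 102 bp
  103–165 → 63 bp
  166–265 → 100 bp
Sorted largest to smallest: 102, 100, 63 bp.

102, 100, 63 bp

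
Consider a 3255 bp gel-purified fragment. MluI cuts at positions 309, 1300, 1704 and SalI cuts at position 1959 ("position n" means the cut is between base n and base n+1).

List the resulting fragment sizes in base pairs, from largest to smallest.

1296, 991, 404, 309, 255 bp

Combined cut positions (sorted): 309, 1300, 1704, 1959.
Linear molecule, 4 cuts → 5 fragments:
  309 − 0 = 309 bp
  1300 − 309 = 991 bp
  1704 − 1300 = 404 bp
  1959 − 1704 = 255 bp
  3255 − 1959 = 1296 bp
Sorted largest to smallest: 1296, 991, 404, 309, 255 bp.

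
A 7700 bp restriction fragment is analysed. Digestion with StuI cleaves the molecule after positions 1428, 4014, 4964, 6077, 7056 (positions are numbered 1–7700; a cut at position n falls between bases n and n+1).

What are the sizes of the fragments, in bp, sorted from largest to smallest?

Linear molecule, 5 cuts → 6 fragments:
  1428 − 0 = 1428 bp
  4014 − 1428 = 2586 bp
  4964 − 4014 = 950 bp
  6077 − 4964 = 1113 bp
  7056 − 6077 = 979 bp
  7700 − 7056 = 644 bp
Sorted largest to smallest: 2586, 1428, 1113, 979, 950, 644 bp.

2586, 1428, 1113, 979, 950, 644 bp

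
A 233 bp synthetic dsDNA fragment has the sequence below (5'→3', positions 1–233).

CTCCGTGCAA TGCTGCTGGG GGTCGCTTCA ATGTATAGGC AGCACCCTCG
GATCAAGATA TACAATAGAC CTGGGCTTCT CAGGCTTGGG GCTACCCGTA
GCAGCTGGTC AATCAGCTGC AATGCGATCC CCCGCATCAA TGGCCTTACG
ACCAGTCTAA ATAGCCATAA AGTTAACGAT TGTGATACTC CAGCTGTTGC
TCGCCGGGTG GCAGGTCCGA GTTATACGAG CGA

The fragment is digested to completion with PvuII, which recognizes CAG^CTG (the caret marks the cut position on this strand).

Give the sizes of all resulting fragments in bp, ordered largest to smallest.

PvuII sites (CAGCTG) start at positions 102, 114, 191.
PvuII cuts after base 3 of each site, so after positions 104, 116, 193.
Linear molecule, 3 cuts → 4 fragments:
  1–104 → 104 bp
  105–116 → 12 bp
  117–193 → 77 bp
  194–233 → 40 bp
Sorted largest to smallest: 104, 77, 40, 12 bp.

104, 77, 40, 12 bp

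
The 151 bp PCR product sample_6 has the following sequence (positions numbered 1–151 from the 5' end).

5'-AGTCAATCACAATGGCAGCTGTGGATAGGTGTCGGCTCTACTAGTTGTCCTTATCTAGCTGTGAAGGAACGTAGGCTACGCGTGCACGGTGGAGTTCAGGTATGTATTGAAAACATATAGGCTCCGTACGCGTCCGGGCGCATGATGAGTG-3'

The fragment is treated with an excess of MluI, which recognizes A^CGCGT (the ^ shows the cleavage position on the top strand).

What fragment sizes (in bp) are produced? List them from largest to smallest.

78, 50, 23 bp

MluI sites (ACGCGT) start at positions 78, 128.
MluI cuts after the first base of each site, so after positions 78, 128.
Linear molecule, 2 cuts → 3 fragments:
  1–78 → 78 bp
  79–128 → 50 bp
  129–151 → 23 bp
Sorted largest to smallest: 78, 50, 23 bp.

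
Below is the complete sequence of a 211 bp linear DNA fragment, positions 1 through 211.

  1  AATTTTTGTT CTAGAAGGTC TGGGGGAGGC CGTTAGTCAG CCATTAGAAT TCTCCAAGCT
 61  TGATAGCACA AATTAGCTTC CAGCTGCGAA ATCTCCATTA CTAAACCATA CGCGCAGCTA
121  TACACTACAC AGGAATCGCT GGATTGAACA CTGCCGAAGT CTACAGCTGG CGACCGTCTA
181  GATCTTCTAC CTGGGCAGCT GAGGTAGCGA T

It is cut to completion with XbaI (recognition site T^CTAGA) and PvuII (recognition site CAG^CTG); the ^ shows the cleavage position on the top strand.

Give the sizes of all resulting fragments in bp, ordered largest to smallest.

XbaI sites (TCTAGA) start at positions 10, 177.
XbaI cuts after the first base of each site, so after positions 10, 177.
PvuII sites (CAGCTG) start at positions 81, 164, 196.
PvuII cuts after base 3 of each site, so after positions 83, 166, 198.
Combined cut positions: 10, 83, 166, 177, 198.
Linear molecule, 5 cuts → 6 fragments:
  1–10 → 10 bp
  11–83 → 73 bp
  84–166 → 83 bp
  167–177 → 11 bp
  178–198 → 21 bp
  199–211 → 13 bp
Sorted largest to smallest: 83, 73, 21, 13, 11, 10 bp.

83, 73, 21, 13, 11, 10 bp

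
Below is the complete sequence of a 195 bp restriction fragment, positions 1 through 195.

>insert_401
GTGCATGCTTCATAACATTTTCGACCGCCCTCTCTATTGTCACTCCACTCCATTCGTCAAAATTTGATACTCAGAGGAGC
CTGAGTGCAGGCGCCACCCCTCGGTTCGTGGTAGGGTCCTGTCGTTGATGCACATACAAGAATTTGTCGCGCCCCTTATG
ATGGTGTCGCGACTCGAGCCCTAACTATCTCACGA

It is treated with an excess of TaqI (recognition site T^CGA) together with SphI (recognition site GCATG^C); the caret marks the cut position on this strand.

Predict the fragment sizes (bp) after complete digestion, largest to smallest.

153, 21, 14, 7 bp

TaqI sites (TCGA) start at positions 21, 174.
TaqI cuts after the first base of each site, so after positions 21, 174.
The SphI site (GCATGC) starts at position 3.
SphI cuts after base 5 of each site (before the last base), so after position 7.
Combined cut positions: 7, 21, 174.
Linear molecule, 3 cuts → 4 fragments:
  1–7 → 7 bp
  8–21 → 14 bp
  22–174 → 153 bp
  175–195 → 21 bp
Sorted largest to smallest: 153, 21, 14, 7 bp.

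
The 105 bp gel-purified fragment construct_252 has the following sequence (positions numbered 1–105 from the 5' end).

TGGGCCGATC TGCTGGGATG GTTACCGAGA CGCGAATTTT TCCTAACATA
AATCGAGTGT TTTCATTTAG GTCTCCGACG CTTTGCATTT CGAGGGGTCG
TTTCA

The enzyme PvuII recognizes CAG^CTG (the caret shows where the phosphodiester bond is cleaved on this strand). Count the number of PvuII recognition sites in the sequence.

No occurrence of CAGCTG is present in the sequence.
PvuII does not cut: 0 sites.

0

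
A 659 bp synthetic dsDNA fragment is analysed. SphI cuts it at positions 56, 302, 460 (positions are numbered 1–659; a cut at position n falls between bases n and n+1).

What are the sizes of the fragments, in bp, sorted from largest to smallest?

Linear molecule, 3 cuts → 4 fragments:
  56 − 0 = 56 bp
  302 − 56 = 246 bp
  460 − 302 = 158 bp
  659 − 460 = 199 bp
Sorted largest to smallest: 246, 199, 158, 56 bp.

246, 199, 158, 56 bp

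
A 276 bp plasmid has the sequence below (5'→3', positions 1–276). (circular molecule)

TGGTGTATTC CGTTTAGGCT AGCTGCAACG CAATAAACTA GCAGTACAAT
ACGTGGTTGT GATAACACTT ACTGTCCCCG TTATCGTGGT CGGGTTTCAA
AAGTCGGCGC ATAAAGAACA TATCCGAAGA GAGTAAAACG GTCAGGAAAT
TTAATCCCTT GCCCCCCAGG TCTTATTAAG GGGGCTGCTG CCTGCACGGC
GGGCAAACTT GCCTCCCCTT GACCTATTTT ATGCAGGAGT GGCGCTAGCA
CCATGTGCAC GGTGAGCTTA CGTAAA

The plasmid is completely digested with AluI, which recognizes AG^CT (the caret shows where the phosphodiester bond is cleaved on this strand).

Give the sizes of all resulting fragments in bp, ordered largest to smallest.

244, 32 bp

AluI sites (AGCT) start at positions 21, 265.
AluI cuts after base 2 of each site, so after positions 22, 266.
Circular molecule, 2 cuts → 2 fragments:
  23–266 → 244 bp
  267–276 then 1–22 → 10 + 22 = 32 bp
Sorted largest to smallest: 244, 32 bp.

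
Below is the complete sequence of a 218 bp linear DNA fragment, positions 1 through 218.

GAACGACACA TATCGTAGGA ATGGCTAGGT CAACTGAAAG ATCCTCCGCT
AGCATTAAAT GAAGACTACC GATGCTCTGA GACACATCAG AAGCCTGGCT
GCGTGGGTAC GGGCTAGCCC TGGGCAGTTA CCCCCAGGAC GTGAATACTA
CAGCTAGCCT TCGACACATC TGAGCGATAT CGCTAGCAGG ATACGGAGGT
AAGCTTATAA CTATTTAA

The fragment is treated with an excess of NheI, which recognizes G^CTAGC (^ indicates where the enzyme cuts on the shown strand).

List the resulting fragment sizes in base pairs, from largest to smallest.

NheI sites (GCTAGC) start at positions 48, 113, 153, 182.
NheI cuts after the first base of each site, so after positions 48, 113, 153, 182.
Linear molecule, 4 cuts → 5 fragments:
  1–48 → 48 bp
  49–113 → 65 bp
  114–153 → 40 bp
  154–182 → 29 bp
  183–218 → 36 bp
Sorted largest to smallest: 65, 48, 40, 36, 29 bp.

65, 48, 40, 36, 29 bp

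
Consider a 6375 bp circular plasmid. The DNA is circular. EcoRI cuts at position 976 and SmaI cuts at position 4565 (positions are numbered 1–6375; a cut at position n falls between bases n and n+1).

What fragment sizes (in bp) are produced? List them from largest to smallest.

Combined cut positions (sorted): 976, 4565.
Circular molecule, 2 cuts → 2 fragments:
  4565 − 976 = 3589 bp
  wrap: 6375 − 4565 + 976 = 2786 bp
Sorted largest to smallest: 3589, 2786 bp.

3589, 2786 bp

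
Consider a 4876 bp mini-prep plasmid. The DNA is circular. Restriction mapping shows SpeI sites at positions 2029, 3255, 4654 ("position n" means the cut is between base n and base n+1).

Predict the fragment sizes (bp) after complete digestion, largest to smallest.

2251, 1399, 1226 bp

Circular molecule, 3 cuts → 3 fragments:
  3255 − 2029 = 1226 bp
  4654 − 3255 = 1399 bp
  wrap: 4876 − 4654 + 2029 = 2251 bp
Sorted largest to smallest: 2251, 1399, 1226 bp.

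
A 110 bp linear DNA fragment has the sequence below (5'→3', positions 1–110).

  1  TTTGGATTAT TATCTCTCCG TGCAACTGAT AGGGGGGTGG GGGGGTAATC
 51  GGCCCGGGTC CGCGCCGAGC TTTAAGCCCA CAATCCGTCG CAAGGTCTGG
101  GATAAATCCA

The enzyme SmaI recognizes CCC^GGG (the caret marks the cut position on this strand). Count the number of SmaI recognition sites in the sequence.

CCCGGG occurs starting at position 53.
SmaI cuts at 1 site.

1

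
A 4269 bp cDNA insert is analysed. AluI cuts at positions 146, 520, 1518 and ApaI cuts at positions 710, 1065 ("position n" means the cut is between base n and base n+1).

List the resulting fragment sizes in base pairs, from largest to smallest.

2751, 453, 374, 355, 190, 146 bp

Combined cut positions (sorted): 146, 520, 710, 1065, 1518.
Linear molecule, 5 cuts → 6 fragments:
  146 − 0 = 146 bp
  520 − 146 = 374 bp
  710 − 520 = 190 bp
  1065 − 710 = 355 bp
  1518 − 1065 = 453 bp
  4269 − 1518 = 2751 bp
Sorted largest to smallest: 2751, 453, 374, 355, 190, 146 bp.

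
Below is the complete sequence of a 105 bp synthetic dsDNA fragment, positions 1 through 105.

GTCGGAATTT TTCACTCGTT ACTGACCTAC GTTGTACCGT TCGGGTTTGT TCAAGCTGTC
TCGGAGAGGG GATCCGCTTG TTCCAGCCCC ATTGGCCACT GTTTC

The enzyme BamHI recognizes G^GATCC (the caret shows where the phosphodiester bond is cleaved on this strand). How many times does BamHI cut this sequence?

GGATCC occurs starting at position 70.
BamHI cuts at 1 site.

1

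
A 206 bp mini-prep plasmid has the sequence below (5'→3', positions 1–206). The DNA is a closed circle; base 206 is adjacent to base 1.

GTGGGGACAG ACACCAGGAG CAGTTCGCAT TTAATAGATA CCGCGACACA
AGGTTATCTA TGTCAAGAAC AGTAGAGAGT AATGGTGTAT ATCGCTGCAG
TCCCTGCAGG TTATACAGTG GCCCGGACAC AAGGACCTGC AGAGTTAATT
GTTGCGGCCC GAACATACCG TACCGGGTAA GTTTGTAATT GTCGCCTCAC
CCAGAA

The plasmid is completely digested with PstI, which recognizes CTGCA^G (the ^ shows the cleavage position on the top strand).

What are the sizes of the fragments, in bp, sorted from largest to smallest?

PstI sites (CTGCAG) start at positions 95, 104, 137.
PstI cuts after base 5 of each site (before the last base), so after positions 99, 108, 141.
Circular molecule, 3 cuts → 3 fragments:
  100–108 → 9 bp
  109–141 → 33 bp
  142–206 then 1–99 → 65 + 99 = 164 bp
Sorted largest to smallest: 164, 33, 9 bp.

164, 33, 9 bp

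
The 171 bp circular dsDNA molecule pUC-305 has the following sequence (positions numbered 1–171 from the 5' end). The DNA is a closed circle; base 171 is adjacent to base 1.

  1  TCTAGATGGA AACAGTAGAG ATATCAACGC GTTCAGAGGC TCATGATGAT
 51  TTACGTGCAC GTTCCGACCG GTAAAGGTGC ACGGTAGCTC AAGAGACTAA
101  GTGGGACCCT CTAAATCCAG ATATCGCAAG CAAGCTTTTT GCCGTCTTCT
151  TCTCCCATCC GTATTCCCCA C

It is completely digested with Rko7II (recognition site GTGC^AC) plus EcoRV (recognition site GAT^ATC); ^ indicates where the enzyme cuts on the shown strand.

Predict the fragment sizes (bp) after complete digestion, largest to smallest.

Rko7II sites (GTGCAC) start at positions 55, 77.
Rko7II cuts after base 4 of each site, so after positions 58, 80.
EcoRV sites (GATATC) start at positions 20, 120.
EcoRV cuts after base 3 of each site, so after positions 22, 122.
Combined cut positions: 22, 58, 80, 122.
Circular molecule, 4 cuts → 4 fragments:
  23–58 → 36 bp
  59–80 → 22 bp
  81–122 → 42 bp
  123–171 then 1–22 → 49 + 22 = 71 bp
Sorted largest to smallest: 71, 42, 36, 22 bp.

71, 42, 36, 22 bp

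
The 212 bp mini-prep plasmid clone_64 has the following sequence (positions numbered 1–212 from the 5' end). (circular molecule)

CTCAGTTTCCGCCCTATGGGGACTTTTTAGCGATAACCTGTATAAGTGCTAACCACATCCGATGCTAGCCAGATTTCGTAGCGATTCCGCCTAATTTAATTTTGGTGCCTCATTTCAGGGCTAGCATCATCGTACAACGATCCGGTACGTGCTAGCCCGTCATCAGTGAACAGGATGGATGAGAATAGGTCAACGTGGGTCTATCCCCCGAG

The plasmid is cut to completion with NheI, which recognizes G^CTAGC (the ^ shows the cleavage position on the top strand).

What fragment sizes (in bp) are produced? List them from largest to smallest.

NheI sites (GCTAGC) start at positions 64, 120, 151.
NheI cuts after the first base of each site, so after positions 64, 120, 151.
Circular molecule, 3 cuts → 3 fragments:
  65–120 → 56 bp
  121–151 → 31 bp
  152–212 then 1–64 → 61 + 64 = 125 bp
Sorted largest to smallest: 125, 56, 31 bp.

125, 56, 31 bp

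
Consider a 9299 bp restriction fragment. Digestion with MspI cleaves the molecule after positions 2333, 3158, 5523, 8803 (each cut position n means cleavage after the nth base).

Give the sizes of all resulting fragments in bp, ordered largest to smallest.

3280, 2365, 2333, 825, 496 bp

Linear molecule, 4 cuts → 5 fragments:
  2333 − 0 = 2333 bp
  3158 − 2333 = 825 bp
  5523 − 3158 = 2365 bp
  8803 − 5523 = 3280 bp
  9299 − 8803 = 496 bp
Sorted largest to smallest: 3280, 2365, 2333, 825, 496 bp.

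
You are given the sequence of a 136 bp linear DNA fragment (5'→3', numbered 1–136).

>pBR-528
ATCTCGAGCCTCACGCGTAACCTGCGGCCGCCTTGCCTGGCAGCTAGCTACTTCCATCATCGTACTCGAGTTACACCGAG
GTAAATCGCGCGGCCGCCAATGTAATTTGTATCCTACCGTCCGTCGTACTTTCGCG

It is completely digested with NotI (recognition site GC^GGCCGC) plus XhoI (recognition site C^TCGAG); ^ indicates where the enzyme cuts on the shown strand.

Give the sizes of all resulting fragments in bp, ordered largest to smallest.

45, 40, 26, 22, 3 bp

NotI sites (GCGGCCGC) start at positions 24, 90.
NotI cuts after base 2 of each site, so after positions 25, 91.
XhoI sites (CTCGAG) start at positions 3, 65.
XhoI cuts after the first base of each site, so after positions 3, 65.
Combined cut positions: 3, 25, 65, 91.
Linear molecule, 4 cuts → 5 fragments:
  1–3 → 3 bp
  4–25 → 22 bp
  26–65 → 40 bp
  66–91 → 26 bp
  92–136 → 45 bp
Sorted largest to smallest: 45, 40, 26, 22, 3 bp.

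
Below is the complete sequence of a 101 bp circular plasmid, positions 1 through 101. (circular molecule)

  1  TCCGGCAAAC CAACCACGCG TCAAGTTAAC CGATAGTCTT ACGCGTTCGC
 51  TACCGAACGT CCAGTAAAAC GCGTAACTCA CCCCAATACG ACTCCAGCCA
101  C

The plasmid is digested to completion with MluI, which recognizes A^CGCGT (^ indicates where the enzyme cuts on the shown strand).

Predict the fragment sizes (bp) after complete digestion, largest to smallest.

48, 28, 25 bp

MluI sites (ACGCGT) start at positions 16, 41, 69.
MluI cuts after the first base of each site, so after positions 16, 41, 69.
Circular molecule, 3 cuts → 3 fragments:
  17–41 → 25 bp
  42–69 → 28 bp
  70–101 then 1–16 → 32 + 16 = 48 bp
Sorted largest to smallest: 48, 28, 25 bp.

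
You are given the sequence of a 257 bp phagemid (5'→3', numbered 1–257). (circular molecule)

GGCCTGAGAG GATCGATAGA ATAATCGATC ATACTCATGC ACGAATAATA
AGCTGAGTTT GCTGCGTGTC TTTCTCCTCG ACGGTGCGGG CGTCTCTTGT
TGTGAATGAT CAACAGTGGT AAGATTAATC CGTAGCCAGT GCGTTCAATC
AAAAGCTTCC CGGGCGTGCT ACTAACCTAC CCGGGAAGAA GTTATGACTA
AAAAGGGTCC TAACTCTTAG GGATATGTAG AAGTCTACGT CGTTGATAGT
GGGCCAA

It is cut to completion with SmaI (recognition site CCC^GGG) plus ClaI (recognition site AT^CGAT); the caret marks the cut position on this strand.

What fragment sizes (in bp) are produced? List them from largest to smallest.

SmaI sites (CCCGGG) start at positions 159, 180.
SmaI cuts after base 3 of each site, so after positions 161, 182.
ClaI sites (ATCGAT) start at positions 12, 24.
ClaI cuts after base 2 of each site, so after positions 13, 25.
Combined cut positions: 13, 25, 161, 182.
Circular molecule, 4 cuts → 4 fragments:
  14–25 → 12 bp
  26–161 → 136 bp
  162–182 → 21 bp
  183–257 then 1–13 → 75 + 13 = 88 bp
Sorted largest to smallest: 136, 88, 21, 12 bp.

136, 88, 21, 12 bp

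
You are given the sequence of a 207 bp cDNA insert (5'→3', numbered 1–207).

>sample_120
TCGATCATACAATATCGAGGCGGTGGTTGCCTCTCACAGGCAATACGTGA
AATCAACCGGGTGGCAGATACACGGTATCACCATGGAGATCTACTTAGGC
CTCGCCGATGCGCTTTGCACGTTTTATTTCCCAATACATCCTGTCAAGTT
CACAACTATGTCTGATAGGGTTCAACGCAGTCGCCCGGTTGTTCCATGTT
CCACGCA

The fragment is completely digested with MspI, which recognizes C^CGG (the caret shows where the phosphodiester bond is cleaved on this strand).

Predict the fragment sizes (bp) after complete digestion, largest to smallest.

128, 57, 22 bp

MspI sites (CCGG) start at positions 57, 185.
MspI cuts after the first base of each site, so after positions 57, 185.
Linear molecule, 2 cuts → 3 fragments:
  1–57 → 57 bp
  58–185 → 128 bp
  186–207 → 22 bp
Sorted largest to smallest: 128, 57, 22 bp.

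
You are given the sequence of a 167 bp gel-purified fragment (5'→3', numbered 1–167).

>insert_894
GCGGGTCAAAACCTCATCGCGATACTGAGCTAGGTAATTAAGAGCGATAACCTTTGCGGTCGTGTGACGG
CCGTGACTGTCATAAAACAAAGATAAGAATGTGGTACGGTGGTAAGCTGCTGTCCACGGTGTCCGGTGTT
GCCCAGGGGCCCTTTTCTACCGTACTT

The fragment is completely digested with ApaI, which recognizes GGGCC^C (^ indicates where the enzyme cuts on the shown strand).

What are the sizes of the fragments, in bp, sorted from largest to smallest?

151, 16 bp

The ApaI site (GGGCCC) starts at position 147.
ApaI cuts after base 5 of each site (before the last base), so after position 151.
Linear molecule, 1 cut → 2 fragments:
  1–151 → 151 bp
  152–167 → 16 bp
Sorted largest to smallest: 151, 16 bp.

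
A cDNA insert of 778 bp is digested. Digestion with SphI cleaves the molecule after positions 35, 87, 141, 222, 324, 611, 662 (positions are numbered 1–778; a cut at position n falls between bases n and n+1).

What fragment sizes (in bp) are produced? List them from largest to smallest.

Linear molecule, 7 cuts → 8 fragments:
  35 − 0 = 35 bp
  87 − 35 = 52 bp
  141 − 87 = 54 bp
  222 − 141 = 81 bp
  324 − 222 = 102 bp
  611 − 324 = 287 bp
  662 − 611 = 51 bp
  778 − 662 = 116 bp
Sorted largest to smallest: 287, 116, 102, 81, 54, 52, 51, 35 bp.

287, 116, 102, 81, 54, 52, 51, 35 bp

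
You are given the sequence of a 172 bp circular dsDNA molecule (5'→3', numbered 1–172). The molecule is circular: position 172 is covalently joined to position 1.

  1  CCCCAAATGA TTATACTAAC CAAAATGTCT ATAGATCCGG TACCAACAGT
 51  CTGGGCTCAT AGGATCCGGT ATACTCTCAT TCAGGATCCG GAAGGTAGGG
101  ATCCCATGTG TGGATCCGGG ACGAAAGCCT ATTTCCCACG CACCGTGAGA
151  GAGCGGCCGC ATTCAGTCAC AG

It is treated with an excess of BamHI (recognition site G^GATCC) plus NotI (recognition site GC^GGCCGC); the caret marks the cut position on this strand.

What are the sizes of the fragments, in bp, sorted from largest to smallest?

80, 42, 22, 15, 13 bp

BamHI sites (GGATCC) start at positions 62, 84, 99, 112.
BamHI cuts after the first base of each site, so after positions 62, 84, 99, 112.
The NotI site (GCGGCCGC) starts at position 153.
NotI cuts after base 2 of each site, so after position 154.
Combined cut positions: 62, 84, 99, 112, 154.
Circular molecule, 5 cuts → 5 fragments:
  63–84 → 22 bp
  85–99 → 15 bp
  100–112 → 13 bp
  113–154 → 42 bp
  155–172 then 1–62 → 18 + 62 = 80 bp
Sorted largest to smallest: 80, 42, 22, 15, 13 bp.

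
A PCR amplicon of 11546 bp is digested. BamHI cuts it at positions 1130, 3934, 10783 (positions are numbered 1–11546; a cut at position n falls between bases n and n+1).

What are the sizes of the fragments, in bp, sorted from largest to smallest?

6849, 2804, 1130, 763 bp

Linear molecule, 3 cuts → 4 fragments:
  1130 − 0 = 1130 bp
  3934 − 1130 = 2804 bp
  10783 − 3934 = 6849 bp
  11546 − 10783 = 763 bp
Sorted largest to smallest: 6849, 2804, 1130, 763 bp.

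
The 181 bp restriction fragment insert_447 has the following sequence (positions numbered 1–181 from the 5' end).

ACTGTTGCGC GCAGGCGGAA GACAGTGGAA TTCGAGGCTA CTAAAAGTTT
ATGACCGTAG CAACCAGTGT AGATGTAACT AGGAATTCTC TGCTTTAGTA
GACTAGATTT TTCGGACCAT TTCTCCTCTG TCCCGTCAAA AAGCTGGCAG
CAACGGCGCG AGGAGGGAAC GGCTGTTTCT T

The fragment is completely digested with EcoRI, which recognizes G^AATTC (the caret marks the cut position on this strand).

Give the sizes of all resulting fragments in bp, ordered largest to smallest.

98, 55, 28 bp

EcoRI sites (GAATTC) start at positions 28, 83.
EcoRI cuts after the first base of each site, so after positions 28, 83.
Linear molecule, 2 cuts → 3 fragments:
  1–28 → 28 bp
  29–83 → 55 bp
  84–181 → 98 bp
Sorted largest to smallest: 98, 55, 28 bp.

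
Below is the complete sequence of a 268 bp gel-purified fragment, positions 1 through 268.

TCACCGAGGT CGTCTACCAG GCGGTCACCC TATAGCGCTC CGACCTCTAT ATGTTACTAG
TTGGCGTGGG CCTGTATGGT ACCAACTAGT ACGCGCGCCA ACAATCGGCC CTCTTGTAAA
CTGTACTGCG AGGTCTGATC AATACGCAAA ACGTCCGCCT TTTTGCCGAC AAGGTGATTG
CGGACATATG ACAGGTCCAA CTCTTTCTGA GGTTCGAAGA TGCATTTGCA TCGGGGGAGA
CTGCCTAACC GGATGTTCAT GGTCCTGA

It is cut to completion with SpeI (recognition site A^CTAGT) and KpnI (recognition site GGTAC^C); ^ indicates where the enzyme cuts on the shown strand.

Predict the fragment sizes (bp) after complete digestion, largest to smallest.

SpeI sites (ACTAGT) start at positions 56, 85.
SpeI cuts after the first base of each site, so after positions 56, 85.
The KpnI site (GGTACC) starts at position 78.
KpnI cuts after base 5 of each site (before the last base), so after position 82.
Combined cut positions: 56, 82, 85.
Linear molecule, 3 cuts → 4 fragments:
  1–56 → 56 bp
  57–82 → 26 bp
  83–85 → 3 bp
  86–268 → 183 bp
Sorted largest to smallest: 183, 56, 26, 3 bp.

183, 56, 26, 3 bp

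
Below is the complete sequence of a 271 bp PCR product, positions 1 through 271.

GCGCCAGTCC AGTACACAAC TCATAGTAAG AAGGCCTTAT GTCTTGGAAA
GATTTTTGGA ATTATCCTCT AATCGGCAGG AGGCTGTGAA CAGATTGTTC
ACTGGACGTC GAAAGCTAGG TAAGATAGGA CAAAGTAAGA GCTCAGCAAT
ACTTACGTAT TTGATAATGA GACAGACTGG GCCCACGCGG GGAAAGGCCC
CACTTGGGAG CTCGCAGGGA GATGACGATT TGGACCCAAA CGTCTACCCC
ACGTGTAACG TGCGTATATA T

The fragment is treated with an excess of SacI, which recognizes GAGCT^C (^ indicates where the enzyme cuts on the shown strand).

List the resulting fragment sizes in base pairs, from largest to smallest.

SacI sites (GAGCTC) start at positions 139, 208.
SacI cuts after base 5 of each site (before the last base), so after positions 143, 212.
Linear molecule, 2 cuts → 3 fragments:
  1–143 → 143 bp
  144–212 → 69 bp
  213–271 → 59 bp
Sorted largest to smallest: 143, 69, 59 bp.

143, 69, 59 bp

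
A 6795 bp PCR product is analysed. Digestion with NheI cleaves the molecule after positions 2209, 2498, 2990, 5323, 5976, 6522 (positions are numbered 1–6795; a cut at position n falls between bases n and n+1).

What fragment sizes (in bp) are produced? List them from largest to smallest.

Linear molecule, 6 cuts → 7 fragments:
  2209 − 0 = 2209 bp
  2498 − 2209 = 289 bp
  2990 − 2498 = 492 bp
  5323 − 2990 = 2333 bp
  5976 − 5323 = 653 bp
  6522 − 5976 = 546 bp
  6795 − 6522 = 273 bp
Sorted largest to smallest: 2333, 2209, 653, 546, 492, 289, 273 bp.

2333, 2209, 653, 546, 492, 289, 273 bp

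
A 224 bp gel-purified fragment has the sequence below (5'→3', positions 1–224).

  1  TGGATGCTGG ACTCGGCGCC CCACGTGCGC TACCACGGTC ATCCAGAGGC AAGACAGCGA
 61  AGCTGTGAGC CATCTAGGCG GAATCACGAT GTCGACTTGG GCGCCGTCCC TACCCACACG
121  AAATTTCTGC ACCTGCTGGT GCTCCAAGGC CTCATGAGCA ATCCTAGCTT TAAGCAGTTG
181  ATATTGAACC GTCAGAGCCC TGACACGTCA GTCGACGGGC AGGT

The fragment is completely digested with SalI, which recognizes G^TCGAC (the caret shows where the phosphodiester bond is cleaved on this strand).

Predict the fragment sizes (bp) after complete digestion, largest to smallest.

120, 91, 13 bp

SalI sites (GTCGAC) start at positions 91, 211.
SalI cuts after the first base of each site, so after positions 91, 211.
Linear molecule, 2 cuts → 3 fragments:
  1–91 → 91 bp
  92–211 → 120 bp
  212–224 → 13 bp
Sorted largest to smallest: 120, 91, 13 bp.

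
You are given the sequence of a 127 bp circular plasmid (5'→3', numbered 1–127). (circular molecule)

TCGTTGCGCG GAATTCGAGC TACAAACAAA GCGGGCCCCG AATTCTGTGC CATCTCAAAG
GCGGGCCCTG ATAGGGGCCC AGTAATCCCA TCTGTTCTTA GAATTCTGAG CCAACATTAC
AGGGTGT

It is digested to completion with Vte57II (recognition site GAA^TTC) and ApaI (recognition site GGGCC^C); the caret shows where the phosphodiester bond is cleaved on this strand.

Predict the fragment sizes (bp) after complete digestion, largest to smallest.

Vte57II sites (GAATTC) start at positions 11, 40, 101.
Vte57II cuts after base 3 of each site, so after positions 13, 42, 103.
ApaI sites (GGGCCC) start at positions 33, 63, 75.
ApaI cuts after base 5 of each site (before the last base), so after positions 37, 67, 79.
Combined cut positions: 13, 37, 42, 67, 79, 103.
Circular molecule, 6 cuts → 6 fragments:
  14–37 → 24 bp
  38–42 → 5 bp
  43–67 → 25 bp
  68–79 → 12 bp
  80–103 → 24 bp
  104–127 then 1–13 → 24 + 13 = 37 bp
Sorted largest to smallest: 37, 25, 24, 24, 12, 5 bp.

37, 25, 24, 24, 12, 5 bp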